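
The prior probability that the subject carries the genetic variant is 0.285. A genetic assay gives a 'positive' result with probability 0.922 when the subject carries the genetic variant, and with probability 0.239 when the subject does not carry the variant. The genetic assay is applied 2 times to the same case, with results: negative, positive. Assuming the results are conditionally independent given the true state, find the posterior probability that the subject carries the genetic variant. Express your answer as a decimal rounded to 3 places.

Let H be the event that the subject carries the genetic variant; start with P(H) = 0.285. P('positive'|H) = 0.922, P('positive'|¬H) = 0.239.
Update on result 1 ('negative'): P(H) ← 0.078·0.2850 / (0.078·0.2850 + 0.761·0.7150) = 0.022230/0.56634 = 0.0393.
Update on result 2 ('positive'): P(H) ← 0.922·0.0393 / (0.922·0.0393 + 0.239·0.9607) = 0.036190/0.26581 = 0.1362.

Posterior P(H) ≈ 0.136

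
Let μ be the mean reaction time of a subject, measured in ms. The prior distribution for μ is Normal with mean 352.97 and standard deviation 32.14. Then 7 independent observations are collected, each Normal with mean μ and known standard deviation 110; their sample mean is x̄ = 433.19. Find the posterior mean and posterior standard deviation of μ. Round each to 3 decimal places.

With known σ, the Normal prior is conjugate. Weight on the data is w = (n/σ²)/(n/σ² + 1/τ₀²) = 0.00057851/(0.00057851+0.00096807) = 0.37406.
Posterior mean = w·x̄ + (1−w)·μ₀ = 0.37406·433.19 + 0.62594·352.97 = 382.977. Posterior variance = 1/(0.00057851+0.00096807) = 646.586, so SD = 25.428.

Posterior mean ≈ 382.977; posterior SD ≈ 25.428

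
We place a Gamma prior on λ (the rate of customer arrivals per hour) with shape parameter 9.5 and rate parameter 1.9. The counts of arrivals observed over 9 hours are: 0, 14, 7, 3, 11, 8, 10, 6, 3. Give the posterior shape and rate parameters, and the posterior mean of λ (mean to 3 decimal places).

Total count ∑xᵢ = 62 over n = 9 hours.
Gamma is conjugate to the Poisson likelihood: posterior is Gamma(shape = 9.5+62 = 71.5, rate = 1.9+9 = 10.9).
E[λ | data] = 71.5/10.9 = 6.560.

Posterior: Gamma(shape=71.5, rate=10.9); mean ≈ 6.560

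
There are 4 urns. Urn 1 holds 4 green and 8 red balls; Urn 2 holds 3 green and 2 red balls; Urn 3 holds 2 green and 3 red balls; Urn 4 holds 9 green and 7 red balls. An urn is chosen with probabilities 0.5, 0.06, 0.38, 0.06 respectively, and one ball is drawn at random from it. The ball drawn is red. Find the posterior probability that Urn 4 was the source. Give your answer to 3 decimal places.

Tabulate prior·likelihood by source: [1] prior 0.5, lik 0.6667, product 0.3333; [2] prior 0.06, lik 0.4, product 0.02400; [3] prior 0.38, lik 0.6, product 0.2280; [4] prior 0.06, lik 0.4375, product 0.02625.
Normalizing constant = 0.61158; the posterior for Urn 4 is its product over the sum, 0.02625/0.61158 = 0.043.

Posterior probability ≈ 0.043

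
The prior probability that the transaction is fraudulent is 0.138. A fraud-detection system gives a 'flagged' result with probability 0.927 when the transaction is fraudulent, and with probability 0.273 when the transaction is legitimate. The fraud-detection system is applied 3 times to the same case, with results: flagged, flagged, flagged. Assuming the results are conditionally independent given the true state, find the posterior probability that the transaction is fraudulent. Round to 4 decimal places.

Posterior P(H) ≈ 0.8624

Let H be the event that the transaction is fraudulent; start with P(H) = 0.138. P('flagged'|H) = 0.927, P('flagged'|¬H) = 0.273.
Update on result 1 ('flagged'): P(H) ← 0.927·0.1380 / (0.927·0.1380 + 0.273·0.8620) = 0.12793/0.36325 = 0.3522.
Update on result 2 ('flagged'): P(H) ← 0.927·0.3522 / (0.927·0.3522 + 0.273·0.6478) = 0.32646/0.50332 = 0.6486.
Update on result 3 ('flagged'): P(H) ← 0.927·0.6486 / (0.927·0.6486 + 0.273·0.3514) = 0.60127/0.69719 = 0.8624.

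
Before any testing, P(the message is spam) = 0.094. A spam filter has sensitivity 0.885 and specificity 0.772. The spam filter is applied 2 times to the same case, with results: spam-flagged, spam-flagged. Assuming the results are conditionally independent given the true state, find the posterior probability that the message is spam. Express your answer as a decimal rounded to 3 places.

Posterior P(H) ≈ 0.610

Let H be the event that the message is spam; start with P(H) = 0.094. P('spam-flagged'|H) = 0.885, P('spam-flagged'|¬H) = 0.228.
Update on result 1 ('spam-flagged'): P(H) ← 0.885·0.0940 / (0.885·0.0940 + 0.228·0.9060) = 0.083190/0.28976 = 0.2871.
Update on result 2 ('spam-flagged'): P(H) ← 0.885·0.2871 / (0.885·0.2871 + 0.228·0.7129) = 0.25408/0.41663 = 0.6099.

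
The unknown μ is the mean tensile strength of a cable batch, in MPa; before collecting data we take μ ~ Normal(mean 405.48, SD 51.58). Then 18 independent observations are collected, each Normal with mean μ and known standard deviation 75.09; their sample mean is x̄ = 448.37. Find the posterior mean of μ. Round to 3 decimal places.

Prior precision 1/τ₀² = 1/51.58² = 0.00037587; data precision n/σ² = 18/75.09² = 0.00319233.
Posterior precision = 0.00037587 + 0.00319233 = 0.00356820.
Posterior mean = (0.00037587·405.48 + 0.00319233·448.37) / 0.00356820 = 443.852.

Posterior mean ≈ 443.852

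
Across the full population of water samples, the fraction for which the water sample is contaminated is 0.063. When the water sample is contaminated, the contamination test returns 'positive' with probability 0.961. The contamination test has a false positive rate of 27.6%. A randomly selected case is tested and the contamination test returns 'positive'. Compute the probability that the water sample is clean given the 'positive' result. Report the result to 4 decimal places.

Write H for 'the water sample is contaminated'. Prior odds H:¬H = 0.063/0.937 = 0.067236. For the 'positive' outcome, the likelihood ratio is 0.961/0.276 = 3.4819.
Posterior odds = 0.067236 × 3.4819 = 0.23411, so P(H|E) = 0.23411/(1+0.23411) = 0.1897. Then P(¬H|E) = 1 − 0.1897 = 0.8103.

P(¬H | E) ≈ 0.8103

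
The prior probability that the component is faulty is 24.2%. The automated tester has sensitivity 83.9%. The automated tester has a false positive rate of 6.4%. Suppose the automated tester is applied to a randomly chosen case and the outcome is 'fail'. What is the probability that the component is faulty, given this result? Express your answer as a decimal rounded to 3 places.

P(H | E) ≈ 0.807

Let H be the event that the component is faulty. P(H) = 0.242, so P(¬H) = 0.758. With E the 'fail' result, P(E|H) = 0.839 and P(E|¬H) = 0.064.
P(E) = 0.839·0.242 + 0.064·0.758 = 0.20304 + 0.048512 = 0.25155.
By Bayes' theorem, P(H|E) = 0.20304 / 0.25155 = 0.807.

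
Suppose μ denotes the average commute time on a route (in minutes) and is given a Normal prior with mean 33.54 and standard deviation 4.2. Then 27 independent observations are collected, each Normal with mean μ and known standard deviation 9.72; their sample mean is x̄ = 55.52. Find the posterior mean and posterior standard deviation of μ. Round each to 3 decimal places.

With known σ, the Normal prior is conjugate. Weight on the data is w = (n/σ²)/(n/σ² + 1/τ₀²) = 0.285780/(0.285780+0.0566893) = 0.83447.
Posterior mean = w·x̄ + (1−w)·μ₀ = 0.83447·55.52 + 0.16553·33.54 = 51.882. Posterior variance = 1/(0.285780+0.0566893) = 2.91997, so SD = 1.709.

Posterior mean ≈ 51.882; posterior SD ≈ 1.709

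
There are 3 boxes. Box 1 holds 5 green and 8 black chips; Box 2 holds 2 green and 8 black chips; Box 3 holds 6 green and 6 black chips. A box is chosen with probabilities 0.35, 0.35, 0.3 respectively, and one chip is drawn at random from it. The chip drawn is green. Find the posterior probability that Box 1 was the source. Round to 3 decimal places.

Posterior probability ≈ 0.380

P(green|Box 1) = 0.3846; P(green|Box 2) = 0.2; P(green|Box 3) = 0.5.
Prior × likelihood for each source: 0.35·0.3846=0.1346, 0.35·0.2=0.07000, 0.3·0.5=0.1500. Summing gives P(green) = 0.35462.
P(Box 1 | green) = 0.1346 / 0.35462 = 0.380.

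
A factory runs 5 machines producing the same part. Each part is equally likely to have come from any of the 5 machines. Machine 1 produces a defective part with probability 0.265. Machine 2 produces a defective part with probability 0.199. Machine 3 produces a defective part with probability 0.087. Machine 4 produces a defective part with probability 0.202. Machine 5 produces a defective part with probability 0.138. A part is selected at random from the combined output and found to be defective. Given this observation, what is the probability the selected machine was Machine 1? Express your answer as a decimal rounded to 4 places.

Tabulate prior·likelihood by source: [1] prior 0.2, lik 0.265, product 0.05300; [2] prior 0.2, lik 0.199, product 0.03980; [3] prior 0.2, lik 0.087, product 0.01740; [4] prior 0.2, lik 0.202, product 0.04040; [5] prior 0.2, lik 0.138, product 0.02760.
Normalizing constant = 0.17820; the posterior for Machine 1 is its product over the sum, 0.05300/0.17820 = 0.2974.

Posterior probability ≈ 0.2974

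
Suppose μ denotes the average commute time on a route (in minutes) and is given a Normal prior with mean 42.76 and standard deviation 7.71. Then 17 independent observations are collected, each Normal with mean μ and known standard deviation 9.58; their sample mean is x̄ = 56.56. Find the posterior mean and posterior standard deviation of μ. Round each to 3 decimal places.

With known σ, the Normal prior is conjugate. Weight on the data is w = (n/σ²)/(n/σ² + 1/τ₀²) = 0.185233/(0.185233+0.0168225) = 0.91674.
Posterior mean = w·x̄ + (1−w)·μ₀ = 0.91674·56.56 + 0.083257·42.76 = 55.411. Posterior variance = 1/(0.185233+0.0168225) = 4.94914, so SD = 2.225.

Posterior mean ≈ 55.411; posterior SD ≈ 2.225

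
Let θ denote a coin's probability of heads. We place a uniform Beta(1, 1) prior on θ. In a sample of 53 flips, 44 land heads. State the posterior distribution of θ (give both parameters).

Posterior: Beta(45, 10)

The binomial likelihood is conjugate to the Beta prior: with 44 successes and 9 failures, the posterior is Beta(1+44, 1+9) = Beta(45, 10).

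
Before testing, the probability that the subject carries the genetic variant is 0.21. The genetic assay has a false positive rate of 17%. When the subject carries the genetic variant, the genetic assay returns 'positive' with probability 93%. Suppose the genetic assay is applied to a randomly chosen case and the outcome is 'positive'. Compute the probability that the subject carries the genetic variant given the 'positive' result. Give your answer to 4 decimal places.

P(H | E) ≈ 0.5925

Let H be the event that the subject carries the genetic variant. P(H) = 0.21, so P(¬H) = 0.79. With E the 'positive' result, P(E|H) = 0.93 and P(E|¬H) = 0.17.
P(E) = 0.93·0.21 + 0.17·0.79 = 0.19530 + 0.13430 = 0.32960.
By Bayes' theorem, P(H|E) = 0.19530 / 0.32960 = 0.5925.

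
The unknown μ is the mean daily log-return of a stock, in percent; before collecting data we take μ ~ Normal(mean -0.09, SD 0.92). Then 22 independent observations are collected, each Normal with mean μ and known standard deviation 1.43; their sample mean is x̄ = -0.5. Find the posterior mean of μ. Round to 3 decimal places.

Posterior mean ≈ -0.459

Prior precision 1/τ₀² = 1/0.92² = 1.18147; data precision n/σ² = 22/1.43² = 10.7585.
Posterior precision = 1.18147 + 10.7585 = 11.9399.
Posterior mean = (1.18147·-0.09 + 10.7585·-0.5) / 11.9399 = -0.459.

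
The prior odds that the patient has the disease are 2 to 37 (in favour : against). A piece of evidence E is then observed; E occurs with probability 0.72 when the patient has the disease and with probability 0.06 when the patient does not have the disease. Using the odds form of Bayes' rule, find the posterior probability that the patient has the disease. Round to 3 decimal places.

Posterior probability ≈ 0.393

Prior odds = 2/37 = 0.054054.
Likelihood ratio for E = 0.72/0.06 = 12.000.
Posterior odds = prior odds × LR = 0.64865.
Posterior probability = odds/(1+odds) = 0.64865/1.6486 = 0.393.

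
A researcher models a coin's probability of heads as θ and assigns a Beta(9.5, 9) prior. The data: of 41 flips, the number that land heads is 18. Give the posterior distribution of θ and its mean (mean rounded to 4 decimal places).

Posterior: Beta(27.5, 32); mean ≈ 0.4622

The binomial likelihood is conjugate to the Beta prior: with 18 successes and 23 failures, the posterior is Beta(9.5+18, 9+23) = Beta(27.5, 32).
E[θ | data] = 27.5/(27.5+32) = 0.4622.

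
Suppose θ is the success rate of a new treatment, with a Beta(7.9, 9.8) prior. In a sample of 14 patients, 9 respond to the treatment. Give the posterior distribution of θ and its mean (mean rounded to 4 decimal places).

Observing 9 successes and 5 failures updates Beta(7.9, 9.8) by adding the success and failure counts to the two shape parameters: α = 7.9+9 = 16.9, β = 9.8+5 = 14.8.
Posterior mean = α/(α+β) = 16.9/31.7 = 0.5331.

Posterior: Beta(16.9, 14.8); mean ≈ 0.5331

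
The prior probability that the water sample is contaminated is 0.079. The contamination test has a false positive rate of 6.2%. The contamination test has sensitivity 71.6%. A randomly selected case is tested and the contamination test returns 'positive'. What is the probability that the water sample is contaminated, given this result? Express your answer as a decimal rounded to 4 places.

P(H | E) ≈ 0.4976

Write H for 'the water sample is contaminated'. Prior odds H:¬H = 0.079/0.921 = 0.085776. For the 'positive' outcome, the likelihood ratio is 0.716/0.062 = 11.548.
Posterior odds = 0.085776 × 11.548 = 0.99058, so P(H|E) = 0.99058/(1+0.99058) = 0.4976.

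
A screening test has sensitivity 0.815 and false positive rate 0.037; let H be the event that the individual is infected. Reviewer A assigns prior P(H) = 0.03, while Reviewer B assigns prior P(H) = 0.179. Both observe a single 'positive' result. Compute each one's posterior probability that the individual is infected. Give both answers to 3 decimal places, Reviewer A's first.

The likelihood ratio for a 'positive' result is 0.815/0.037 = 22.027.
Reviewer A: prior odds 0.03/0.97 = 0.030928; posterior odds 0.68125; posterior probability 0.405.
Reviewer B: prior odds 0.179/0.821 = 0.21803; posterior odds 4.8025; posterior probability 0.828.

Reviewer A: 0.405; Reviewer B: 0.828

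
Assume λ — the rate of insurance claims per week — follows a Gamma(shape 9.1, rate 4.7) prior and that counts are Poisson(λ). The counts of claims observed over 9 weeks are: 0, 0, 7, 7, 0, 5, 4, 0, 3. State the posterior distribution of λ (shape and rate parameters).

Posterior: Gamma(shape=35.1, rate=13.7)

The Poisson likelihood adds the total count to the shape and the number of exposure periods to the rate. Here ∑xᵢ = 26 and n = 9, so shape 9.1→35.1 and rate 4.7→13.7.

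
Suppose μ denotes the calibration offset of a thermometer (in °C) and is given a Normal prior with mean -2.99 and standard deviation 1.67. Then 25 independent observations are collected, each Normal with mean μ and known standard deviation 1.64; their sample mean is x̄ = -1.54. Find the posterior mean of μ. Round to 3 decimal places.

Prior precision 1/τ₀² = 1/1.67² = 0.358564; data precision n/σ² = 25/1.64² = 9.29506.
Posterior precision = 0.358564 + 9.29506 = 9.65363.
Posterior mean = (0.358564·-2.99 + 9.29506·-1.54) / 9.65363 = -1.594.

Posterior mean ≈ -1.594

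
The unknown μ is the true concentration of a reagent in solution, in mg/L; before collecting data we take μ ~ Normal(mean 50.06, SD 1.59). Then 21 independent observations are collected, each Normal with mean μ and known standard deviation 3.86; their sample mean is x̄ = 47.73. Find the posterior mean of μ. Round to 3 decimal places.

With known σ, the Normal prior is conjugate. Weight on the data is w = (n/σ²)/(n/σ² + 1/τ₀²) = 1.40943/(1.40943+0.395554) = 0.78086.
Posterior mean = w·x̄ + (1−w)·μ₀ = 0.78086·47.73 + 0.21914·50.06 = 48.241.

Posterior mean ≈ 48.241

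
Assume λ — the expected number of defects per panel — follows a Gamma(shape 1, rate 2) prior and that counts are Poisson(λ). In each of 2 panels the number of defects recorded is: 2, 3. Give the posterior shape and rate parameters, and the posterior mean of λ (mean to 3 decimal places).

Posterior: Gamma(shape=6, rate=4); mean ≈ 1.500

Total count ∑xᵢ = 5 over n = 2 panels.
Gamma is conjugate to the Poisson likelihood: posterior is Gamma(shape = 1+5 = 6, rate = 2+2 = 4).
E[λ | data] = 6/4 = 1.500.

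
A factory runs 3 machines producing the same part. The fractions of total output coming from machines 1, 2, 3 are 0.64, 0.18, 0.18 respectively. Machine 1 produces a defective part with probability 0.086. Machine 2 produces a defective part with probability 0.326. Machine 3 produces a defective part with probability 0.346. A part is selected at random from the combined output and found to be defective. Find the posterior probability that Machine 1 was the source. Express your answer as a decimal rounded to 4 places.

Posterior probability ≈ 0.3127

P(defective|M1) = 0.086; P(defective|M2) = 0.326; P(defective|M3) = 0.346.
Prior × likelihood for each source: 0.64·0.086=0.05504, 0.18·0.326=0.05868, 0.18·0.346=0.06228. Summing gives P(defective) = 0.17600.
P(Machine 1 | defective) = 0.05504 / 0.17600 = 0.3127.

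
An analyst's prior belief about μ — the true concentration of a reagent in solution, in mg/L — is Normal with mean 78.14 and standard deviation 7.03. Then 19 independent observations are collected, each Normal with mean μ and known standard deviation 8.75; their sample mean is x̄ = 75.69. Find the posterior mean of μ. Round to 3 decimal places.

Prior precision 1/τ₀² = 1/7.03² = 0.0202344; data precision n/σ² = 19/8.75² = 0.248163.
Posterior precision = 0.0202344 + 0.248163 = 0.268398.
Posterior mean = (0.0202344·78.14 + 0.248163·75.69) / 0.268398 = 75.875.

Posterior mean ≈ 75.875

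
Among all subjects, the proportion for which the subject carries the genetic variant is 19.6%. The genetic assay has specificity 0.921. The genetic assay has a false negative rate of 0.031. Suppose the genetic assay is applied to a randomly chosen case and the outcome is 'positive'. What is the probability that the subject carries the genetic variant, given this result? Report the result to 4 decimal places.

Write H for 'the subject carries the genetic variant'. Prior odds H:¬H = 0.196/0.804 = 0.24378. For the 'positive' outcome, the likelihood ratio is 0.969/0.079 = 12.266.
Posterior odds = 0.24378 × 12.266 = 2.9902, so P(H|E) = 2.9902/(1+2.9902) = 0.7494.

P(H | E) ≈ 0.7494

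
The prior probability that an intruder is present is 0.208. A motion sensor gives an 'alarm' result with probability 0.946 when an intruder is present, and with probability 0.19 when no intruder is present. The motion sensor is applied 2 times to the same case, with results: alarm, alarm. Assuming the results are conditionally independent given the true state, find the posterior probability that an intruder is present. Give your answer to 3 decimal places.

Let H be the event that an intruder is present; start with P(H) = 0.208. P('alarm'|H) = 0.946, P('alarm'|¬H) = 0.19.
Update on result 1 ('alarm'): P(H) ← 0.946·0.2080 / (0.946·0.2080 + 0.19·0.7920) = 0.19677/0.34725 = 0.5666.
Update on result 2 ('alarm'): P(H) ← 0.946·0.5666 / (0.946·0.5666 + 0.19·0.4334) = 0.53605/0.61839 = 0.8669.

Posterior P(H) ≈ 0.867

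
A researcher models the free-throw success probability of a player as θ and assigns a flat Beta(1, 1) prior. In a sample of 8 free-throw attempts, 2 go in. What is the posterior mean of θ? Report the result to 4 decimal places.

Posterior mean ≈ 0.3000

The binomial likelihood is conjugate to the Beta prior: with 2 successes and 6 failures, the posterior is Beta(1+2, 1+6) = Beta(3, 7).
Posterior mean = α/(α+β) = 3/10 = 0.3000.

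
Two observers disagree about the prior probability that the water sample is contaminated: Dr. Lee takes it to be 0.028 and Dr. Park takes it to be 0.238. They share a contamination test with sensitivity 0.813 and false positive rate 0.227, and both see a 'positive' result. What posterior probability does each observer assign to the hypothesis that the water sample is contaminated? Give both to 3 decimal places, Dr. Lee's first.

The likelihood ratio for a 'positive' result is 0.813/0.227 = 3.5815.
Dr. Lee: prior odds 0.028/0.972 = 0.028807; posterior odds 0.10317; posterior probability 0.094.
Dr. Park: prior odds 0.238/0.762 = 0.31234; posterior odds 1.1186; posterior probability 0.528.

Dr. Lee: 0.094; Dr. Park: 0.528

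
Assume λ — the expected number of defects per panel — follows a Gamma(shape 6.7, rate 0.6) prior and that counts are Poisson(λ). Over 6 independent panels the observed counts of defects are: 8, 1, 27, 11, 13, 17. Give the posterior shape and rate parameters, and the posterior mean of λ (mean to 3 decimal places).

Posterior: Gamma(shape=83.7, rate=6.6); mean ≈ 12.682

Total count ∑xᵢ = 77 over n = 6 panels.
Gamma is conjugate to the Poisson likelihood: posterior is Gamma(shape = 6.7+77 = 83.7, rate = 0.6+6 = 6.6).
E[λ | data] = 83.7/6.6 = 12.682.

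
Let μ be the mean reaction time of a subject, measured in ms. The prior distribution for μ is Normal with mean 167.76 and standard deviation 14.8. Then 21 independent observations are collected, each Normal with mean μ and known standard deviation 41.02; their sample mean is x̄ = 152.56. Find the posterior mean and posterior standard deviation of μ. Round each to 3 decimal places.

Posterior mean ≈ 156.631; posterior SD ≈ 7.659

Prior precision 1/τ₀² = 1/14.8² = 0.00456538; data precision n/σ² = 21/41.02² = 0.0124804.
Posterior precision = 0.00456538 + 0.0124804 = 0.0170458, giving posterior SD = 1/√0.0170458 = 7.659.
Posterior mean = (0.00456538·167.76 + 0.0124804·152.56) / 0.0170458 = 156.631.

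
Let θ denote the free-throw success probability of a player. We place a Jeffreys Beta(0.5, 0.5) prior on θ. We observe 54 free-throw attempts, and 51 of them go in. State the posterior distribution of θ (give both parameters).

Posterior: Beta(51.5, 3.5)

Observing 51 successes and 3 failures updates Beta(0.5, 0.5) by adding the success and failure counts to the two shape parameters: α = 0.5+51 = 51.5, β = 0.5+3 = 3.5.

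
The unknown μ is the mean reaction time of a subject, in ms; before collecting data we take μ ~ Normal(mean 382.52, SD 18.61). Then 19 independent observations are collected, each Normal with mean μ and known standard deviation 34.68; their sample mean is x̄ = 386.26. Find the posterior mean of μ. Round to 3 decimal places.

Posterior mean ≈ 385.682

With known σ, the Normal prior is conjugate. Weight on the data is w = (n/σ²)/(n/σ² + 1/τ₀²) = 0.0157978/(0.0157978+0.00288740) = 0.84547.
Posterior mean = w·x̄ + (1−w)·μ₀ = 0.84547·386.26 + 0.15453·382.52 = 385.682.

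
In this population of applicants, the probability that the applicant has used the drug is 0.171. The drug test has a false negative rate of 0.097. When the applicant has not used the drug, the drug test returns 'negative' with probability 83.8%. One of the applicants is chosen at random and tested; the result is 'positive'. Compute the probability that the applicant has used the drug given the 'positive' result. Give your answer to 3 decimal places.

Write H for 'the applicant has used the drug'. Prior odds H:¬H = 0.171/0.829 = 0.20627. For the 'positive' outcome, the likelihood ratio is 0.903/0.162 = 5.5741.
Posterior odds = 0.20627 × 5.5741 = 1.1498, so P(H|E) = 1.1498/(1+1.1498) = 0.535.

P(H | E) ≈ 0.535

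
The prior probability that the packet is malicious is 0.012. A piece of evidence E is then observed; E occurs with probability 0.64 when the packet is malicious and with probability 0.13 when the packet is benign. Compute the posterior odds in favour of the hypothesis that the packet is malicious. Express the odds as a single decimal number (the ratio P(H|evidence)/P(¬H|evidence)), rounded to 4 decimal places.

Posterior odds ≈ 0.0598

Prior odds = 0.012/(1−0.012) = 0.012146.
Likelihood ratio for E = 0.64/0.13 = 4.9231.
Posterior odds = prior odds × LR = 0.059794.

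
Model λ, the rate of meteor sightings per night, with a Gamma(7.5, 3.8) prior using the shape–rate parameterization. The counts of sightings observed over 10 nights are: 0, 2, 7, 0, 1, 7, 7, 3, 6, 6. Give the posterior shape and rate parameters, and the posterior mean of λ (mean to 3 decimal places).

Total count ∑xᵢ = 39 over n = 10 nights.
Gamma is conjugate to the Poisson likelihood: posterior is Gamma(shape = 7.5+39 = 46.5, rate = 3.8+10 = 13.8).
E[λ | data] = 46.5/13.8 = 3.370.

Posterior: Gamma(shape=46.5, rate=13.8); mean ≈ 3.370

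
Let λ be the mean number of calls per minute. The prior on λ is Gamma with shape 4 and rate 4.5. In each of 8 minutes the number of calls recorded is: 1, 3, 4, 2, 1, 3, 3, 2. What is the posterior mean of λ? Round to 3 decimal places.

The Poisson likelihood adds the total count to the shape and the number of exposure periods to the rate. Here ∑xᵢ = 19 and n = 8, so shape 4→23 and rate 4.5→12.5.
E[λ | data] = 23/12.5 = 1.840.

Posterior mean ≈ 1.840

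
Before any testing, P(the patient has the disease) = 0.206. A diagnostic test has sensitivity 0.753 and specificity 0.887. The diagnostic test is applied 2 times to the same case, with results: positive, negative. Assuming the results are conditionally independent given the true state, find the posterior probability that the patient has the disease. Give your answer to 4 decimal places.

Posterior P(H) ≈ 0.3250

With H the event that the patient has the disease, the joint likelihood of the observed sequence is P(data|H) = 0.753·0.247 = 0.18599 and P(data|¬H) = 0.113·0.887 = 0.10023.
Bayes: P(H|data) = 0.206·0.18599 / (0.206·0.18599 + 0.794·0.10023) = 0.038314/0.11790 = 0.3250.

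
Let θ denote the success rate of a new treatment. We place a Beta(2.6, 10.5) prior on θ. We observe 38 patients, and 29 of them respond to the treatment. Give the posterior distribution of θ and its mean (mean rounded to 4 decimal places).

Posterior: Beta(31.6, 19.5); mean ≈ 0.6184

The binomial likelihood is conjugate to the Beta prior: with 29 successes and 9 failures, the posterior is Beta(2.6+29, 10.5+9) = Beta(31.6, 19.5).
Posterior mean = α/(α+β) = 31.6/51.1 = 0.6184.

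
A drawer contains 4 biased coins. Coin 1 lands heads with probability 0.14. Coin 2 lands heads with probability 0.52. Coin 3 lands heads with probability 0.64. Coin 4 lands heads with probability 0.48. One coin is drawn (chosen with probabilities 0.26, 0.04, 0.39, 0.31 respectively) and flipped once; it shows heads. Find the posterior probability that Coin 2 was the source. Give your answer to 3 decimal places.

P(heads|C1) = 0.14; P(heads|C2) = 0.52; P(heads|C3) = 0.64; P(heads|C4) = 0.48.
Prior × likelihood for each source: 0.26·0.14=0.03640, 0.04·0.52=0.02080, 0.39·0.64=0.2496, 0.31·0.48=0.1488. Summing gives P(heads) = 0.45560.
P(Coin 2 | heads) = 0.02080 / 0.45560 = 0.046.

Posterior probability ≈ 0.046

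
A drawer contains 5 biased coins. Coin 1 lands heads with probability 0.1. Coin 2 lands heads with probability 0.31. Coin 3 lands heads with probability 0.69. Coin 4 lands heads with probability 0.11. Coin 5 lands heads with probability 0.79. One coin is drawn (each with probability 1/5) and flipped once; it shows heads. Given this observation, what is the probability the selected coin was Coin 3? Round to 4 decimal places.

Posterior probability ≈ 0.3450

P(heads|C1) = 0.1; P(heads|C2) = 0.31; P(heads|C3) = 0.69; P(heads|C4) = 0.11; P(heads|C5) = 0.79.
Prior × likelihood for each source: 0.2·0.1=0.02000, 0.2·0.31=0.06200, 0.2·0.69=0.1380, 0.2·0.11=0.02200, 0.2·0.79=0.1580. Summing gives P(heads) = 0.40000.
P(Coin 3 | heads) = 0.1380 / 0.40000 = 0.3450.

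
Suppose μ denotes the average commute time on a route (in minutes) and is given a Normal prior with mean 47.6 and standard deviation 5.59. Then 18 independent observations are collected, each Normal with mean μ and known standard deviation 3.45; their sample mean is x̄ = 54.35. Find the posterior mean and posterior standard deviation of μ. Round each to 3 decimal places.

Posterior mean ≈ 54.210; posterior SD ≈ 0.805

Prior precision 1/τ₀² = 1/5.59² = 0.0320019; data precision n/σ² = 18/3.45² = 1.51229.
Posterior precision = 0.0320019 + 1.51229 = 1.54429, giving posterior SD = 1/√1.54429 = 0.805.
Posterior mean = (0.0320019·47.6 + 1.51229·54.35) / 1.54429 = 54.210.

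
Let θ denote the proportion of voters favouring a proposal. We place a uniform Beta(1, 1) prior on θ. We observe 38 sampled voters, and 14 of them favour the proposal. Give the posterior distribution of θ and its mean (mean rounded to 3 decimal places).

Posterior: Beta(15, 25); mean ≈ 0.375

The binomial likelihood is conjugate to the Beta prior: with 14 successes and 24 failures, the posterior is Beta(1+14, 1+24) = Beta(15, 25).
Posterior mean = α/(α+β) = 15/40 = 0.375.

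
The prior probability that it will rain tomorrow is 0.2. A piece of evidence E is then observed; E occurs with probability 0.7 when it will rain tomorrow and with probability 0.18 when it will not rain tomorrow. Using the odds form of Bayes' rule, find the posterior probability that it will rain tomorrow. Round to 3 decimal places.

Prior odds = 0.2/(1−0.2) = 0.25000. In log-odds, ln(0.25000) = -1.3863.
Add log likelihood ratio: ln(3.8889) = 1.3581.
Posterior log-odds = -0.028171, so posterior odds = exp(-0.028171) = 0.97222. Converting, P(H|E) = 0.97222/1.9722 = 0.493.

Posterior probability ≈ 0.493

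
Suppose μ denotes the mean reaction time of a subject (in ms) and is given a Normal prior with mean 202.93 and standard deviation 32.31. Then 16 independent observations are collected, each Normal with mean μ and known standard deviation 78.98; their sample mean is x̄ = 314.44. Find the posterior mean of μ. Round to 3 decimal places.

With known σ, the Normal prior is conjugate. Weight on the data is w = (n/σ²)/(n/σ² + 1/τ₀²) = 0.00256499/(0.00256499+0.00095791) = 0.72809.
Posterior mean = w·x̄ + (1−w)·μ₀ = 0.72809·314.44 + 0.27191·202.93 = 284.119.

Posterior mean ≈ 284.119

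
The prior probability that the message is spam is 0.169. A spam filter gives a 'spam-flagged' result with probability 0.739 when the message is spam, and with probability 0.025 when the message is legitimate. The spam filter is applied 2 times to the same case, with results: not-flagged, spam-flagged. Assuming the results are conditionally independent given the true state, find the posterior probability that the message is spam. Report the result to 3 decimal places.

Posterior P(H) ≈ 0.617

Let H be the event that the message is spam; start with P(H) = 0.169. P('spam-flagged'|H) = 0.739, P('spam-flagged'|¬H) = 0.025.
Update on result 1 ('not-flagged'): P(H) ← 0.261·0.1690 / (0.261·0.1690 + 0.975·0.8310) = 0.044109/0.85433 = 0.0516.
Update on result 2 ('spam-flagged'): P(H) ← 0.739·0.0516 / (0.739·0.0516 + 0.025·0.9484) = 0.038154/0.061864 = 0.6167.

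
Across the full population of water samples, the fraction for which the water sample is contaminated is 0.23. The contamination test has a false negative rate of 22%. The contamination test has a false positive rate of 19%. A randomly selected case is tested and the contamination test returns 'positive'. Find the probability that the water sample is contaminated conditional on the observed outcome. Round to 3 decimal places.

P(H | E) ≈ 0.551

Write H for 'the water sample is contaminated'. Prior odds H:¬H = 0.23/0.77 = 0.29870. For the 'positive' outcome, the likelihood ratio is 0.78/0.19 = 4.1053.
Posterior odds = 0.29870 × 4.1053 = 1.2262, so P(H|E) = 1.2262/(1+1.2262) = 0.551.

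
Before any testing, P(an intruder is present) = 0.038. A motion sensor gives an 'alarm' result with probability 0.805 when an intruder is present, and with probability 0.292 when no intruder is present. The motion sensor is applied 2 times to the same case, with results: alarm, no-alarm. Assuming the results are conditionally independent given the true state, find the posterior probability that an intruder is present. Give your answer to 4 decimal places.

With H the event that an intruder is present, the joint likelihood of the observed sequence is P(data|H) = 0.805·0.195 = 0.15698 and P(data|¬H) = 0.292·0.708 = 0.20674.
Bayes: P(H|data) = 0.038·0.15698 / (0.038·0.15698 + 0.962·0.20674) = 0.0059651/0.20485 = 0.0291.

Posterior P(H) ≈ 0.0291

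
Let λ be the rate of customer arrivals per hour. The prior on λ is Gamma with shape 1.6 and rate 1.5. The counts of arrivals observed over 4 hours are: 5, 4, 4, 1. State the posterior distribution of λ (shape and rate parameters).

Posterior: Gamma(shape=15.6, rate=5.5)

Total count ∑xᵢ = 14 over n = 4 hours.
Gamma is conjugate to the Poisson likelihood: posterior is Gamma(shape = 1.6+14 = 15.6, rate = 1.5+4 = 5.5).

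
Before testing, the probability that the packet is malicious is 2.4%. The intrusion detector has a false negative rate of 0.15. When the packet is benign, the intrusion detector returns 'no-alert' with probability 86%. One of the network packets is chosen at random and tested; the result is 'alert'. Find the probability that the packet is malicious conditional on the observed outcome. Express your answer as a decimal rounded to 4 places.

Let H be the event that the packet is malicious. P(H) = 0.024, so P(¬H) = 0.976. With E the 'alert' result, P(E|H) = 0.85 and P(E|¬H) = 0.14.
P(E) = 0.85·0.024 + 0.14·0.976 = 0.020400 + 0.13664 = 0.15704.
By Bayes' theorem, P(H|E) = 0.020400 / 0.15704 = 0.1299.

P(H | E) ≈ 0.1299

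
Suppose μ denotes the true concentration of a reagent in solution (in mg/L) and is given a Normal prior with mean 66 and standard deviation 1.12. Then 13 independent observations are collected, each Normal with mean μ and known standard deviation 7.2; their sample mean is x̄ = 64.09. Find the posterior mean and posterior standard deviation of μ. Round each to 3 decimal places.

Posterior mean ≈ 65.543; posterior SD ≈ 0.977

Prior precision 1/τ₀² = 1/1.12² = 0.797194; data precision n/σ² = 13/7.2² = 0.250772.
Posterior precision = 0.797194 + 0.250772 = 1.04797, giving posterior SD = 1/√1.04797 = 0.977.
Posterior mean = (0.797194·66 + 0.250772·64.09) / 1.04797 = 65.543.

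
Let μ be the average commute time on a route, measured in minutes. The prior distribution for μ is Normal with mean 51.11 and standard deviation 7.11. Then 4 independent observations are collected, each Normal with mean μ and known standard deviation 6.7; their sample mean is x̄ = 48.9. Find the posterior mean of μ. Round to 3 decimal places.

With known σ, the Normal prior is conjugate. Weight on the data is w = (n/σ²)/(n/σ² + 1/τ₀²) = 0.0891067/(0.0891067+0.0197816) = 0.81833.
Posterior mean = w·x̄ + (1−w)·μ₀ = 0.81833·48.9 + 0.18167·51.11 = 49.301.

Posterior mean ≈ 49.301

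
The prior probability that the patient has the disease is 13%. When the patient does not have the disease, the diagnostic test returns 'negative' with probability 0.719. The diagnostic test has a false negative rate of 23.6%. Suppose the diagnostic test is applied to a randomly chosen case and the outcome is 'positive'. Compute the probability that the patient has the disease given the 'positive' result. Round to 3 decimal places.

Write H for 'the patient has the disease'. Prior odds H:¬H = 0.13/0.87 = 0.14943. For the 'positive' outcome, the likelihood ratio is 0.764/0.281 = 2.7189.
Posterior odds = 0.14943 × 2.7189 = 0.40627, so P(H|E) = 0.40627/(1+0.40627) = 0.289.

P(H | E) ≈ 0.289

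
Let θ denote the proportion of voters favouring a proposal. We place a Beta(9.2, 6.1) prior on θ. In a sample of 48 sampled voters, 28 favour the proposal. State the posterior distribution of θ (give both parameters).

Posterior: Beta(37.2, 26.1)

Observing 28 successes and 20 failures updates Beta(9.2, 6.1) by adding the success and failure counts to the two shape parameters: α = 9.2+28 = 37.2, β = 6.1+20 = 26.1.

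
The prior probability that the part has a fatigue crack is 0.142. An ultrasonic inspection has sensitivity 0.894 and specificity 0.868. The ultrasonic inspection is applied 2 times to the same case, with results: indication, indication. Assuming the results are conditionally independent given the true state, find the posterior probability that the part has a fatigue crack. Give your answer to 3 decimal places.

Let H be the event that the part has a fatigue crack; start with P(H) = 0.142. P('indication'|H) = 0.894, P('indication'|¬H) = 0.132.
Update on result 1 ('indication'): P(H) ← 0.894·0.1420 / (0.894·0.1420 + 0.132·0.8580) = 0.12695/0.24020 = 0.5285.
Update on result 2 ('indication'): P(H) ← 0.894·0.5285 / (0.894·0.5285 + 0.132·0.4715) = 0.47248/0.53472 = 0.8836.

Posterior P(H) ≈ 0.884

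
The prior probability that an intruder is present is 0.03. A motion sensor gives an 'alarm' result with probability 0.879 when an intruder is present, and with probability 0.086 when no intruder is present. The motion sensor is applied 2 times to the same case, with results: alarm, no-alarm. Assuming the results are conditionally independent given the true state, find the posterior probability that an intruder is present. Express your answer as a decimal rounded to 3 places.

Posterior P(H) ≈ 0.040

With H the event that an intruder is present, the joint likelihood of the observed sequence is P(data|H) = 0.879·0.121 = 0.10636 and P(data|¬H) = 0.086·0.914 = 0.078604.
Bayes: P(H|data) = 0.03·0.10636 / (0.03·0.10636 + 0.97·0.078604) = 0.0031908/0.079437 = 0.0402.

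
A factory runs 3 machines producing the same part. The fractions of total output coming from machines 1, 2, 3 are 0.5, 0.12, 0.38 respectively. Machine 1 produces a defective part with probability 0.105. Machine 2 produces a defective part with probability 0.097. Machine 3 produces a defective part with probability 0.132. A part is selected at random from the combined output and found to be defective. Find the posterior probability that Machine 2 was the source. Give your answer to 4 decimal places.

Posterior probability ≈ 0.1018

P(defective|M1) = 0.105; P(defective|M2) = 0.097; P(defective|M3) = 0.132.
Prior × likelihood for each source: 0.5·0.105=0.05250, 0.12·0.097=0.01164, 0.38·0.132=0.05016. Summing gives P(defective) = 0.11430.
P(Machine 2 | defective) = 0.01164 / 0.11430 = 0.1018.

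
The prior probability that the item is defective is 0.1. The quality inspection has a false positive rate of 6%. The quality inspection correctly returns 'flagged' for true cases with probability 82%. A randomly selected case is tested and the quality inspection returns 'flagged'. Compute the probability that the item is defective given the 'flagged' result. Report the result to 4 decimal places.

P(H | E) ≈ 0.6029

Let H be the event that the item is defective. P(H) = 0.1, so P(¬H) = 0.9. With E the 'flagged' result, P(E|H) = 0.82 and P(E|¬H) = 0.06.
P(E) = 0.82·0.1 + 0.06·0.9 = 0.082000 + 0.054000 = 0.13600.
By Bayes' theorem, P(H|E) = 0.082000 / 0.13600 = 0.6029.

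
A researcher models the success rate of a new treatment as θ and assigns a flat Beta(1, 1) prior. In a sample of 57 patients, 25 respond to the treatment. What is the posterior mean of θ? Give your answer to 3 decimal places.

Posterior mean ≈ 0.441

Observing 25 successes and 32 failures updates Beta(1, 1) by adding the success and failure counts to the two shape parameters: α = 1+25 = 26, β = 1+32 = 33.
Posterior mean = α/(α+β) = 26/59 = 0.441.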